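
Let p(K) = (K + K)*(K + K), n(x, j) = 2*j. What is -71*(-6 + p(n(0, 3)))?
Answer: -9798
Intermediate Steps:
p(K) = 4*K**2 (p(K) = (2*K)*(2*K) = 4*K**2)
-71*(-6 + p(n(0, 3))) = -71*(-6 + 4*(2*3)**2) = -71*(-6 + 4*6**2) = -71*(-6 + 4*36) = -71*(-6 + 144) = -71*138 = -9798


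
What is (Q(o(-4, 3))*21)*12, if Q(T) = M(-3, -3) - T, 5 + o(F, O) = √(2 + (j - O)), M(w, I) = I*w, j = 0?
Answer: 3528 - 252*I ≈ 3528.0 - 252.0*I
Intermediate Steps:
o(F, O) = -5 + √(2 - O) (o(F, O) = -5 + √(2 + (0 - O)) = -5 + √(2 - O))
Q(T) = 9 - T (Q(T) = -3*(-3) - T = 9 - T)
(Q(o(-4, 3))*21)*12 = ((9 - (-5 + √(2 - 1*3)))*21)*12 = ((9 - (-5 + √(2 - 3)))*21)*12 = ((9 - (-5 + √(-1)))*21)*12 = ((9 - (-5 + I))*21)*12 = ((9 + (5 - I))*21)*12 = ((14 - I)*21)*12 = (294 - 21*I)*12 = 3528 - 252*I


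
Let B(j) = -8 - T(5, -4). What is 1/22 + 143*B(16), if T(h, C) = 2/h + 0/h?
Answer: -132127/110 ≈ -1201.2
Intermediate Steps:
T(h, C) = 2/h (T(h, C) = 2/h + 0 = 2/h)
B(j) = -42/5 (B(j) = -8 - 2/5 = -8 - 1*⅖ = -8 - ⅖ = -42/5)
1/22 + 143*B(16) = 1/22 + 143*(-42/5) = 1/22 - 6006/5 = -132127/110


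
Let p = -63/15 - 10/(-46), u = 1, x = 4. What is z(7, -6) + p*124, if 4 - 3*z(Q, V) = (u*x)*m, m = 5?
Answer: -172216/345 ≈ -499.18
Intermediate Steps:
p = -458/115 (p = -63*1/15 - 10*(-1/46) = -21/5 + 5/23 = -458/115 ≈ -3.9826)
z(Q, V) = -16/3 (z(Q, V) = 4/3 - 1*4*5/3 = 4/3 - 4*5/3 = 4/3 - 1/3*20 = 4/3 - 20/3 = -16/3)
z(7, -6) + p*124 = -16/3 - 458/115*124 = -16/3 - 56792/115 = -172216/345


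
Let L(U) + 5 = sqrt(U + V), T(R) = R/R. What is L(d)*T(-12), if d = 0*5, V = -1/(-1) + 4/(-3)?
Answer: -5 + I*sqrt(3)/3 ≈ -5.0 + 0.57735*I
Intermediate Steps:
V = -1/3 (V = -1*(-1) + 4*(-1/3) = 1 - 4/3 = -1/3 ≈ -0.33333)
T(R) = 1
d = 0
L(U) = -5 + sqrt(-1/3 + U) (L(U) = -5 + sqrt(U - 1/3) = -5 + sqrt(-1/3 + U))
L(d)*T(-12) = (-5 + sqrt(-3 + 9*0)/3)*1 = (-5 + sqrt(-3 + 0)/3)*1 = (-5 + sqrt(-3)/3)*1 = (-5 + (I*sqrt(3))/3)*1 = (-5 + I*sqrt(3)/3)*1 = -5 + I*sqrt(3)/3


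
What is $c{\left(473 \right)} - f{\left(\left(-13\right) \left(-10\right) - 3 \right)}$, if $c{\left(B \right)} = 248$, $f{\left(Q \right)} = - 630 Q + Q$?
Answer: $80131$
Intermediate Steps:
$f{\left(Q \right)} = - 629 Q$
$c{\left(473 \right)} - f{\left(\left(-13\right) \left(-10\right) - 3 \right)} = 248 - - 629 \left(\left(-13\right) \left(-10\right) - 3\right) = 248 - - 629 \left(130 - 3\right) = 248 - \left(-629\right) 127 = 248 - -79883 = 248 + 79883 = 80131$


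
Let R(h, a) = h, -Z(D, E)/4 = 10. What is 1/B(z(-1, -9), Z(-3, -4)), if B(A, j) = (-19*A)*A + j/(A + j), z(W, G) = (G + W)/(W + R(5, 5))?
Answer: -68/8011 ≈ -0.0084883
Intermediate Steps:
Z(D, E) = -40 (Z(D, E) = -4*10 = -40)
z(W, G) = (G + W)/(5 + W) (z(W, G) = (G + W)/(W + 5) = (G + W)/(5 + W))
B(A, j) = -19*A**2 + j/(A + j)
1/B(z(-1, -9), Z(-3, -4)) = 1/((-40 - 19*(-9 - 1)**3/(5 - 1)**3 - 19*(-40)*((-9 - 1)/(5 - 1))**2)/((-9 - 1)/(5 - 1) - 40)) = 1/((-40 - 19*(-10/4)**3 - 19*(-40)*(-10/4)**2)/(-10/4 - 40)) = 1/((-40 - 19*((1/4)*(-10))**3 - 19*(-40)*((1/4)*(-10))**2)/((1/4)*(-10) - 40)) = 1/((-40 - 19*(-5/2)**3 - 19*(-40)*(-5/2)**2)/(-5/2 - 40)) = 1/((-40 - 19*(-125/8) - 19*(-40)*25/4)/(-85/2)) = 1/(-2*(-40 + 2375/8 + 4750)/85) = 1/(-2/85*40055/8) = 1/(-8011/68) = -68/8011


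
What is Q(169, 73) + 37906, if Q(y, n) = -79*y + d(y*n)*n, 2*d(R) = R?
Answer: 949711/2 ≈ 4.7486e+5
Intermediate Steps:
d(R) = R/2
Q(y, n) = -79*y + y*n²/2 (Q(y, n) = -79*y + ((y*n)/2)*n = -79*y + ((n*y)/2)*n = -79*y + (n*y/2)*n = -79*y + y*n²/2)
Q(169, 73) + 37906 = (½)*169*(-158 + 73²) + 37906 = (½)*169*(-158 + 5329) + 37906 = (½)*169*5171 + 37906 = 873899/2 + 37906 = 949711/2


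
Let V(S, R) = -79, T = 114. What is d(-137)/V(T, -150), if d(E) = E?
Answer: 137/79 ≈ 1.7342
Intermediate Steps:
d(-137)/V(T, -150) = -137/(-79) = -137*(-1/79) = 137/79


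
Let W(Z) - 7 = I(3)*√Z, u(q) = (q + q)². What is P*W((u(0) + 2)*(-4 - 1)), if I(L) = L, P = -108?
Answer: -756 - 324*I*√10 ≈ -756.0 - 1024.6*I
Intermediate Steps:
u(q) = 4*q² (u(q) = (2*q)² = 4*q²)
W(Z) = 7 + 3*√Z
P*W((u(0) + 2)*(-4 - 1)) = -108*(7 + 3*√((4*0² + 2)*(-4 - 1))) = -108*(7 + 3*√((4*0 + 2)*(-5))) = -108*(7 + 3*√((0 + 2)*(-5))) = -108*(7 + 3*√(2*(-5))) = -108*(7 + 3*√(-10)) = -108*(7 + 3*(I*√10)) = -108*(7 + 3*I*√10) = -756 - 324*I*√10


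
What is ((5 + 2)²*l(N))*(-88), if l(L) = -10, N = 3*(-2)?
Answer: 43120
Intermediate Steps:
N = -6
((5 + 2)²*l(N))*(-88) = ((5 + 2)²*(-10))*(-88) = (7²*(-10))*(-88) = (49*(-10))*(-88) = -490*(-88) = 43120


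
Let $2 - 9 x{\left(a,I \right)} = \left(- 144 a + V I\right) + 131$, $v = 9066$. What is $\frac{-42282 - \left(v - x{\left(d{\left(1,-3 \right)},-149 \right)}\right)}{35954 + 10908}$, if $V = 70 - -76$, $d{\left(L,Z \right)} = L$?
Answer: $- \frac{440363}{421758} \approx -1.0441$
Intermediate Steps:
$V = 146$ ($V = 70 + 76 = 146$)
$x{\left(a,I \right)} = - \frac{43}{3} + 16 a - \frac{146 I}{9}$ ($x{\left(a,I \right)} = \frac{2}{9} - \frac{\left(- 144 a + 146 I\right) + 131}{9} = \frac{2}{9} - \frac{131 - 144 a + 146 I}{9} = \frac{2}{9} - \left(\frac{131}{9} - 16 a + \frac{146 I}{9}\right) = - \frac{43}{3} + 16 a - \frac{146 I}{9}$)
$\frac{-42282 - \left(v - x{\left(d{\left(1,-3 \right)},-149 \right)}\right)}{35954 + 10908} = \frac{-42282 - \frac{59825}{9}}{35954 + 10908} = \frac{-42282 + \left(\left(- \frac{43}{3} + 16 + \frac{21754}{9}\right) - 9066\right)}{46862} = \left(-42282 + \left(\frac{21769}{9} - 9066\right)\right) \frac{1}{46862} = \left(-42282 - \frac{59825}{9}\right) \frac{1}{46862} = \left(- \frac{440363}{9}\right) \frac{1}{46862} = - \frac{440363}{421758}$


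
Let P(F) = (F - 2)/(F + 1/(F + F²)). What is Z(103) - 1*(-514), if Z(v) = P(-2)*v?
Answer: 2366/3 ≈ 788.67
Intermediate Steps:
P(F) = (-2 + F)/(F + 1/(F + F²))
Z(v) = 8*v/3 (Z(v) = (-2*(-2 + (-2)² - 1*(-2))/(1 + (-2)² + (-2)³))*v = (-2*(-2 + 4 + 2)/(1 + 4 - 8))*v = (-2*4/(-3))*v = (-2*(-⅓)*4)*v = 8*v/3)
Z(103) - 1*(-514) = (8/3)*103 - 1*(-514) = 824/3 + 514 = 2366/3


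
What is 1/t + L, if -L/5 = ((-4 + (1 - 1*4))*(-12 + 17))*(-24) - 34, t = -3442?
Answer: -13871261/3442 ≈ -4030.0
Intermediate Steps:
L = -4030 (L = -5*(((-4 + (1 - 1*4))*(-12 + 17))*(-24) - 34) = -5*(((-4 + (1 - 4))*5)*(-24) - 34) = -5*(((-4 - 3)*5)*(-24) - 34) = -5*(-7*5*(-24) - 34) = -5*(-35*(-24) - 34) = -5*(840 - 34) = -5*806 = -4030)
1/t + L = 1/(-3442) - 4030 = -1/3442 - 4030 = -13871261/3442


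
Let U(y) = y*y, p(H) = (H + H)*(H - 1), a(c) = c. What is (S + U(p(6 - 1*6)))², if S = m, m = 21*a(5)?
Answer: 11025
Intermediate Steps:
p(H) = 2*H*(-1 + H) (p(H) = (2*H)*(-1 + H) = 2*H*(-1 + H))
U(y) = y²
m = 105 (m = 21*5 = 105)
S = 105
(S + U(p(6 - 1*6)))² = (105 + (2*(6 - 1*6)*(-1 + (6 - 1*6)))²)² = (105 + (2*(6 - 6)*(-1 + (6 - 6)))²)² = (105 + (2*0*(-1 + 0))²)² = (105 + (2*0*(-1))²)² = (105 + 0²)² = (105 + 0)² = 105² = 11025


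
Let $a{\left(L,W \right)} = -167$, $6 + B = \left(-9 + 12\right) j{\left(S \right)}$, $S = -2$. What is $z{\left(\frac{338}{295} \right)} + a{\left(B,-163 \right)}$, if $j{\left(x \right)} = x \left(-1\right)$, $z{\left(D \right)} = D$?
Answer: $- \frac{48927}{295} \approx -165.85$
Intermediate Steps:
$j{\left(x \right)} = - x$
$B = 0$ ($B = -6 + \left(-9 + 12\right) \left(\left(-1\right) \left(-2\right)\right) = -6 + 3 \cdot 2 = -6 + 6 = 0$)
$z{\left(\frac{338}{295} \right)} + a{\left(B,-163 \right)} = \frac{338}{295} - 167 = - \frac{48927}{295}$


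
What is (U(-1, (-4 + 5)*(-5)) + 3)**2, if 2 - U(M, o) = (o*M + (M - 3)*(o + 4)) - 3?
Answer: 1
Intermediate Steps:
U(M, o) = 5 - M*o - (-3 + M)*(4 + o) (U(M, o) = 2 - ((o*M + (M - 3)*(o + 4)) - 3) = 2 - ((M*o + (-3 + M)*(4 + o)) - 3) = 2 - (-3 + M*o + (-3 + M)*(4 + o)) = 2 + (3 - M*o - (-3 + M)*(4 + o)) = 5 - M*o - (-3 + M)*(4 + o))
(U(-1, (-4 + 5)*(-5)) + 3)**2 = ((17 - 4*(-1) + 3*((-4 + 5)*(-5)) - 2*(-1)*(-4 + 5)*(-5)) + 3)**2 = ((17 + 4 + 3*(1*(-5)) - 2*(-1)*1*(-5)) + 3)**2 = ((17 + 4 + 3*(-5) - 2*(-1)*(-5)) + 3)**2 = ((17 + 4 - 15 - 10) + 3)**2 = (-4 + 3)**2 = (-1)**2 = 1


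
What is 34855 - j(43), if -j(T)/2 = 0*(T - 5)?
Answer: 34855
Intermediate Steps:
j(T) = 0 (j(T) = -0*(T - 5) = -0*(-5 + T) = -2*0 = 0)
34855 - j(43) = 34855 - 1*0 = 34855 + 0 = 34855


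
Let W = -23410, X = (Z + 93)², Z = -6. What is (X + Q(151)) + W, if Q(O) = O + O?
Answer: -15539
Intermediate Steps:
Q(O) = 2*O
X = 7569 (X = (-6 + 93)² = 87² = 7569)
(X + Q(151)) + W = (7569 + 2*151) - 23410 = (7569 + 302) - 23410 = 7871 - 23410 = -15539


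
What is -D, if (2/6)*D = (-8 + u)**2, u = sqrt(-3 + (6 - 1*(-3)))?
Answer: -210 + 48*sqrt(6) ≈ -92.424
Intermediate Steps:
u = sqrt(6) (u = sqrt(-3 + (6 + 3)) = sqrt(-3 + 9) = sqrt(6) ≈ 2.4495)
D = 3*(-8 + sqrt(6))**2 ≈ 92.424
-D = -(210 - 48*sqrt(6)) = -210 + 48*sqrt(6)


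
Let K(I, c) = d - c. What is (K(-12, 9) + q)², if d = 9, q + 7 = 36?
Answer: 841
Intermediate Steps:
q = 29 (q = -7 + 36 = 29)
K(I, c) = 9 - c
(K(-12, 9) + q)² = ((9 - 1*9) + 29)² = ((9 - 9) + 29)² = (0 + 29)² = 29² = 841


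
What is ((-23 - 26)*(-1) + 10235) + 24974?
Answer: 35258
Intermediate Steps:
((-23 - 26)*(-1) + 10235) + 24974 = (-49*(-1) + 10235) + 24974 = (49 + 10235) + 24974 = 10284 + 24974 = 35258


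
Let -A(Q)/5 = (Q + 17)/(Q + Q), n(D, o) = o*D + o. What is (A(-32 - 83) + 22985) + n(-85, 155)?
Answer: 229146/23 ≈ 9962.9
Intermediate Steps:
n(D, o) = o + D*o (n(D, o) = D*o + o = o + D*o)
A(Q) = -5*(17 + Q)/(2*Q) (A(Q) = -5*(Q + 17)/(Q + Q) = -5*(17 + Q)/(2*Q))
(A(-32 - 83) + 22985) + n(-85, 155) = (5*(-17 - (-32 - 83))/(2*(-32 - 83)) + 22985) + 155*(1 - 85) = ((5/2)*(-17 - 1*(-115))/(-115) + 22985) + 155*(-84) = ((5/2)*(-1/115)*(-17 + 115) + 22985) - 13020 = ((5/2)*(-1/115)*98 + 22985) - 13020 = (-49/23 + 22985) - 13020 = 528606/23 - 13020 = 229146/23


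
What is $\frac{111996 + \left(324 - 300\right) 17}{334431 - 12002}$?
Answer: $\frac{112404}{322429} \approx 0.34862$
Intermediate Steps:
$\frac{111996 + \left(324 - 300\right) 17}{334431 - 12002} = \frac{111996 + 24 \cdot 17}{322429} = \left(111996 + 408\right) \frac{1}{322429} = 112404 \cdot \frac{1}{322429} = \frac{112404}{322429}$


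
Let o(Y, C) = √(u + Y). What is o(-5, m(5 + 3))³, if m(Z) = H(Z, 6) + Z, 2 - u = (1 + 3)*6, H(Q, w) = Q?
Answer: -81*I*√3 ≈ -140.3*I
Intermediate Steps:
u = -22 (u = 2 - (1 + 3)*6 = 2 - 4*6 = 2 - 1*24 = 2 - 24 = -22)
m(Z) = 2*Z (m(Z) = Z + Z = 2*Z)
o(Y, C) = √(-22 + Y)
o(-5, m(5 + 3))³ = (√(-22 - 5))³ = (√(-27))³ = (3*I*√3)³ = -81*I*√3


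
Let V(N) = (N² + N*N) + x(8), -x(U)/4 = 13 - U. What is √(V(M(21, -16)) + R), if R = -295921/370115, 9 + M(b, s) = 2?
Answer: √10575314030635/370115 ≈ 8.7864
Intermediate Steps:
x(U) = -52 + 4*U (x(U) = -4*(13 - U) = -52 + 4*U)
M(b, s) = -7 (M(b, s) = -9 + 2 = -7)
V(N) = -20 + 2*N² (V(N) = (N² + N*N) + (-52 + 4*8) = (N² + N²) + (-52 + 32) = 2*N² - 20 = -20 + 2*N²)
R = -295921/370115 (R = -295921*1/370115 = -295921/370115 ≈ -0.79954)
√(V(M(21, -16)) + R) = √((-20 + 2*(-7)²) - 295921/370115) = √((-20 + 2*49) - 295921/370115) = √((-20 + 98) - 295921/370115) = √(78 - 295921/370115) = √(28573049/370115) = √10575314030635/370115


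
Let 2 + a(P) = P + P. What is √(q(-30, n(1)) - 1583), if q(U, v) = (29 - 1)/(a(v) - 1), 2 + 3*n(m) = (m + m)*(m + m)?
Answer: I*√39995/5 ≈ 39.997*I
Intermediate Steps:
a(P) = -2 + 2*P (a(P) = -2 + (P + P) = -2 + 2*P)
n(m) = -⅔ + 4*m²/3 (n(m) = -⅔ + ((m + m)*(m + m))/3 = -⅔ + ((2*m)*(2*m))/3 = -⅔ + (4*m²)/3 = -⅔ + 4*m²/3)
q(U, v) = 28/(-3 + 2*v) (q(U, v) = (29 - 1)/((-2 + 2*v) - 1) = 28/(-3 + 2*v))
√(q(-30, n(1)) - 1583) = √(28/(-3 + 2*(-⅔ + (4/3)*1²)) - 1583) = √(28/(-3 + 2*(-⅔ + (4/3)*1)) - 1583) = √(28/(-3 + 2*(-⅔ + 4/3)) - 1583) = √(28/(-3 + 2*(⅔)) - 1583) = √(28/(-3 + 4/3) - 1583) = √(28/(-5/3) - 1583) = √(28*(-⅗) - 1583) = √(-84/5 - 1583) = √(-7999/5) = I*√39995/5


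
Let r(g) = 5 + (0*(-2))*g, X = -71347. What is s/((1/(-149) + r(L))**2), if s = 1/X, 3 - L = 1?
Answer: -22201/39493132992 ≈ -5.6215e-7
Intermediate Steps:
L = 2 (L = 3 - 1*1 = 3 - 1 = 2)
r(g) = 5 (r(g) = 5 + 0*g = 5 + 0 = 5)
s = -1/71347 (s = 1/(-71347) = -1/71347 ≈ -1.4016e-5)
s/((1/(-149) + r(L))**2) = -1/(71347*(1/(-149) + 5)**2) = -1/(71347*(-1/149 + 5)**2) = -1/(71347*((744/149)**2)) = -1/(71347*553536/22201) = -1/71347*22201/553536 = -22201/39493132992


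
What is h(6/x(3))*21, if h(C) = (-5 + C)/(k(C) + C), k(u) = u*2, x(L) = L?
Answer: -21/2 ≈ -10.500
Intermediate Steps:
k(u) = 2*u
h(C) = (-5 + C)/(3*C) (h(C) = (-5 + C)/(2*C + C) = (-5 + C)/((3*C)) = (-5 + C)*(1/(3*C)) = (-5 + C)/(3*C))
h(6/x(3))*21 = ((-5 + 6/3)/(3*((6/3))))*21 = ((-5 + 6*(⅓))/(3*((6*(⅓)))))*21 = ((⅓)*(-5 + 2)/2)*21 = ((⅓)*(½)*(-3))*21 = -½*21 = -21/2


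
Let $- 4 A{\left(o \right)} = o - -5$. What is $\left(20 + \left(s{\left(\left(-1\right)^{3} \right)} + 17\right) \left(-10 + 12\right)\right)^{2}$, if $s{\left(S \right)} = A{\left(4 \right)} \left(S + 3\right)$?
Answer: $2025$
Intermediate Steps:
$A{\left(o \right)} = - \frac{5}{4} - \frac{o}{4}$ ($A{\left(o \right)} = - \frac{o - -5}{4} = - \frac{o + 5}{4} = - \frac{5 + o}{4} = - \frac{5}{4} - \frac{o}{4}$)
$s{\left(S \right)} = - \frac{27}{4} - \frac{9 S}{4}$ ($s{\left(S \right)} = \left(- \frac{5}{4} - 1\right) \left(S + 3\right) = \left(- \frac{5}{4} - 1\right) \left(3 + S\right) = - \frac{9 \left(3 + S\right)}{4} = - \frac{27}{4} - \frac{9 S}{4}$)
$\left(20 + \left(s{\left(\left(-1\right)^{3} \right)} + 17\right) \left(-10 + 12\right)\right)^{2} = \left(20 + \left(\left(- \frac{27}{4} - \frac{9 \left(-1\right)^{3}}{4}\right) + 17\right) \left(-10 + 12\right)\right)^{2} = \left(20 + \left(\left(- \frac{27}{4} - - \frac{9}{4}\right) + 17\right) 2\right)^{2} = \left(20 + \left(\left(- \frac{27}{4} + \frac{9}{4}\right) + 17\right) 2\right)^{2} = \left(20 + \left(- \frac{9}{2} + 17\right) 2\right)^{2} = \left(20 + \frac{25}{2} \cdot 2\right)^{2} = \left(20 + 25\right)^{2} = 45^{2} = 2025$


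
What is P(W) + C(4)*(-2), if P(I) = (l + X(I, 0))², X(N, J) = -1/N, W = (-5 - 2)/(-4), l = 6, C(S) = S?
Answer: 1052/49 ≈ 21.469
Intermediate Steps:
W = 7/4 (W = -7*(-¼) = 7/4 ≈ 1.7500)
P(I) = (6 - 1/I)²
P(W) + C(4)*(-2) = (-1 + 6*(7/4))²/(7/4)² + 4*(-2) = 16*(-1 + 21/2)²/49 - 8 = 16*(19/2)²/49 - 8 = (16/49)*(361/4) - 8 = 1444/49 - 8 = 1052/49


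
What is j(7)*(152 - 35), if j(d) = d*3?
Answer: 2457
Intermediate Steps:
j(d) = 3*d
j(7)*(152 - 35) = (3*7)*(152 - 35) = 21*117 = 2457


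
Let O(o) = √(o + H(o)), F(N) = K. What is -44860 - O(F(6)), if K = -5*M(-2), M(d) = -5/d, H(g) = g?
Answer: -44860 - 5*I ≈ -44860.0 - 5.0*I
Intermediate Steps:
K = -25/2 (K = -(-25)/(-2) = -(-25)*(-1)/2 = -5*5/2 = -25/2 ≈ -12.500)
F(N) = -25/2
O(o) = √2*√o (O(o) = √(o + o) = √(2*o) = √2*√o)
-44860 - O(F(6)) = -44860 - √2*√(-25/2) = -44860 - √2*5*I*√2/2 = -44860 - 5*I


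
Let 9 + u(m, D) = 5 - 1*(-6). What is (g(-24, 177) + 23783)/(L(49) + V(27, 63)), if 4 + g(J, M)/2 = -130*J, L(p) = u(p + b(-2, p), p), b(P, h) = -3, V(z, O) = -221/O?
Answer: -378189/19 ≈ -19905.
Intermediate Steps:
u(m, D) = 2 (u(m, D) = -9 + (5 - 1*(-6)) = -9 + (5 + 6) = -9 + 11 = 2)
L(p) = 2
g(J, M) = -8 - 260*J (g(J, M) = -8 + 2*(-130*J) = -8 - 260*J)
(g(-24, 177) + 23783)/(L(49) + V(27, 63)) = ((-8 - 260*(-24)) + 23783)/(2 - 221/63) = ((-8 + 6240) + 23783)/(2 - 221*1/63) = (6232 + 23783)/(2 - 221/63) = 30015/(-95/63) = 30015*(-63/95) = -378189/19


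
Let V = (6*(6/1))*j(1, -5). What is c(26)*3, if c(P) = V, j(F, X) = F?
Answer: 108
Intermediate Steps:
V = 36 (V = (6*(6/1))*1 = (6*(6*1))*1 = (6*6)*1 = 36*1 = 36)
c(P) = 36
c(26)*3 = 36*3 = 108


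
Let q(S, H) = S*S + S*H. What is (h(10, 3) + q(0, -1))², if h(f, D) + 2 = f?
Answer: 64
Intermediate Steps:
h(f, D) = -2 + f
q(S, H) = S² + H*S
(h(10, 3) + q(0, -1))² = ((-2 + 10) + 0*(-1 + 0))² = (8 + 0*(-1))² = (8 + 0)² = 8² = 64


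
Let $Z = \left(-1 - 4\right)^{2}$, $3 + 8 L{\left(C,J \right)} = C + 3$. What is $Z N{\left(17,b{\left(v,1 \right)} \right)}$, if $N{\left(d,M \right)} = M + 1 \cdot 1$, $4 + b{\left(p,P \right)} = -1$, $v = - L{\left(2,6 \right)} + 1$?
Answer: $-100$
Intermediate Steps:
$L{\left(C,J \right)} = \frac{C}{8}$ ($L{\left(C,J \right)} = - \frac{3}{8} + \frac{C + 3}{8} = - \frac{3}{8} + \frac{3 + C}{8} = - \frac{3}{8} + \left(\frac{3}{8} + \frac{C}{8}\right) = \frac{C}{8}$)
$v = \frac{3}{4}$ ($v = - \frac{2}{8} + 1 = \left(-1\right) \frac{1}{4} + 1 = - \frac{1}{4} + 1 = \frac{3}{4} \approx 0.75$)
$b{\left(p,P \right)} = -5$ ($b{\left(p,P \right)} = -4 - 1 = -5$)
$N{\left(d,M \right)} = 1 + M$ ($N{\left(d,M \right)} = M + 1 = 1 + M$)
$Z = 25$ ($Z = \left(-5\right)^{2} = 25$)
$Z N{\left(17,b{\left(v,1 \right)} \right)} = 25 \left(1 - 5\right) = 25 \left(-4\right) = -100$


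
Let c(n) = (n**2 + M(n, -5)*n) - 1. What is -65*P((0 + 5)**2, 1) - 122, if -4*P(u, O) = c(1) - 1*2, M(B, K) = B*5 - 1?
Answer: -179/2 ≈ -89.500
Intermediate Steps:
M(B, K) = -1 + 5*B (M(B, K) = 5*B - 1 = -1 + 5*B)
c(n) = -1 + n**2 + n*(-1 + 5*n) (c(n) = (n**2 + (-1 + 5*n)*n) - 1 = (n**2 + n*(-1 + 5*n)) - 1 = -1 + n**2 + n*(-1 + 5*n))
P(u, O) = -1/2 (P(u, O) = -((-1 - 1*1 + 6*1**2) - 1*2)/4 = -((-1 - 1 + 6*1) - 2)/4 = -((-1 - 1 + 6) - 2)/4 = -(4 - 2)/4 = -1/4*2 = -1/2)
-65*P((0 + 5)**2, 1) - 122 = -65*(-1/2) - 122 = 65/2 - 122 = -179/2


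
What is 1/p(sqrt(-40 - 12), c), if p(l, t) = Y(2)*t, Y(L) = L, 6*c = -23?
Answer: -3/23 ≈ -0.13043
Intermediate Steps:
c = -23/6 (c = (1/6)*(-23) = -23/6 ≈ -3.8333)
p(l, t) = 2*t
1/p(sqrt(-40 - 12), c) = 1/(2*(-23/6)) = 1/(-23/3) = -3/23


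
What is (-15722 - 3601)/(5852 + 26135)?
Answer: -19323/31987 ≈ -0.60409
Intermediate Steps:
(-15722 - 3601)/(5852 + 26135) = -19323/31987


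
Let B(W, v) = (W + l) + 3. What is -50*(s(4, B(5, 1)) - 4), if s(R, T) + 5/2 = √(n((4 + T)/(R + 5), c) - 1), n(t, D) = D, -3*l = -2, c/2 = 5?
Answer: 175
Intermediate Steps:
c = 10 (c = 2*5 = 10)
l = ⅔ (l = -⅓*(-2) = ⅔ ≈ 0.66667)
B(W, v) = 11/3 + W (B(W, v) = (W + ⅔) + 3 = (⅔ + W) + 3 = 11/3 + W)
s(R, T) = ½ (s(R, T) = -5/2 + √(10 - 1) = -5/2 + √9 = -5/2 + 3 = ½)
-50*(s(4, B(5, 1)) - 4) = -50*(½ - 4) = -50*(-7/2) = 175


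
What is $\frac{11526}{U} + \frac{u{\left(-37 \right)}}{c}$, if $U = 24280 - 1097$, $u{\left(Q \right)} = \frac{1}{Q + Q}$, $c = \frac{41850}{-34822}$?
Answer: $\frac{18251073913}{35897716350} \approx 0.50842$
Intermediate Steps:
$c = - \frac{20925}{17411}$ ($c = 41850 \left(- \frac{1}{34822}\right) = - \frac{20925}{17411} \approx -1.2018$)
$u{\left(Q \right)} = \frac{1}{2 Q}$
$U = 23183$ ($U = 24280 - 1097 = 23183$)
$\frac{11526}{U} + \frac{u{\left(-37 \right)}}{c} = \frac{11526}{23183} + \frac{\frac{1}{2} \frac{1}{-37}}{- \frac{20925}{17411}} = 11526 \cdot \frac{1}{23183} + \frac{1}{2} \left(- \frac{1}{37}\right) \left(- \frac{17411}{20925}\right) = \frac{11526}{23183} - - \frac{17411}{1548450} = \frac{11526}{23183} + \frac{17411}{1548450} = \frac{18251073913}{35897716350}$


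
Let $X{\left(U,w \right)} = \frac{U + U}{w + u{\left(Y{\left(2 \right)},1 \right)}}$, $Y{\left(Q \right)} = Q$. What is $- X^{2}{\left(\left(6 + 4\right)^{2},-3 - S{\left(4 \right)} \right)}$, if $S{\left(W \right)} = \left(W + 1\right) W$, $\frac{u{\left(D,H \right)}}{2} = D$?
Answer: $- \frac{40000}{361} \approx -110.8$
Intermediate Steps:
$u{\left(D,H \right)} = 2 D$
$S{\left(W \right)} = W \left(1 + W\right)$ ($S{\left(W \right)} = \left(1 + W\right) W = W \left(1 + W\right)$)
$X{\left(U,w \right)} = \frac{2 U}{4 + w}$ ($X{\left(U,w \right)} = \frac{U + U}{w + 2 \cdot 2} = \frac{2 U}{w + 4} = \frac{2 U}{4 + w}$)
$- X^{2}{\left(\left(6 + 4\right)^{2},-3 - S{\left(4 \right)} \right)} = - \left(\frac{2 \left(6 + 4\right)^{2}}{4 - \left(3 + 4 \left(1 + 4\right)\right)}\right)^{2} = - \left(\frac{2 \cdot 10^{2}}{4 - \left(3 + 4 \cdot 5\right)}\right)^{2} = - \left(2 \cdot 100 \frac{1}{4 - 23}\right)^{2} = - \left(2 \cdot 100 \frac{1}{-19}\right)^{2} = - \left(2 \cdot 100 \left(- \frac{1}{19}\right)\right)^{2} = - \left(- \frac{200}{19}\right)^{2} = \left(-1\right) \frac{40000}{361} = - \frac{40000}{361}$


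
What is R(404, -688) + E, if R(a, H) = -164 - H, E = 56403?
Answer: 56927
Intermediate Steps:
R(404, -688) + E = (-164 - 1*(-688)) + 56403 = (-164 + 688) + 56403 = 524 + 56403 = 56927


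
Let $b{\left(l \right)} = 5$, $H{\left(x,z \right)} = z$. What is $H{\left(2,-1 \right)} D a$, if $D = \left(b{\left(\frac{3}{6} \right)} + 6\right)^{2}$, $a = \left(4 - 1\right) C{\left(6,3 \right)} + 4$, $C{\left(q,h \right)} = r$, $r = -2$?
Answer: $242$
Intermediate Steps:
$C{\left(q,h \right)} = -2$
$a = -2$ ($a = \left(4 - 1\right) \left(-2\right) + 4 = 3 \left(-2\right) + 4 = -6 + 4 = -2$)
$D = 121$ ($D = \left(5 + 6\right)^{2} = 11^{2} = 121$)
$H{\left(2,-1 \right)} D a = \left(-1\right) 121 \left(-2\right) = \left(-121\right) \left(-2\right) = 242$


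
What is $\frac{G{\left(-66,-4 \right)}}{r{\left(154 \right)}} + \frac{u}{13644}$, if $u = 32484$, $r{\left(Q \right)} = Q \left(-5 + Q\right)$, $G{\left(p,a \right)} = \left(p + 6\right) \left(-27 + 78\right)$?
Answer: $\frac{29317801}{13044801} \approx 2.2475$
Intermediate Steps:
$G{\left(p,a \right)} = 306 + 51 p$ ($G{\left(p,a \right)} = \left(6 + p\right) 51 = 306 + 51 p$)
$\frac{G{\left(-66,-4 \right)}}{r{\left(154 \right)}} + \frac{u}{13644} = \frac{306 + 51 \left(-66\right)}{154 \left(-5 + 154\right)} + \frac{32484}{13644} = \frac{306 - 3366}{154 \cdot 149} + 32484 \cdot \frac{1}{13644} = - \frac{3060}{22946} + \frac{2707}{1137} = \left(-3060\right) \frac{1}{22946} + \frac{2707}{1137} = - \frac{1530}{11473} + \frac{2707}{1137} = \frac{29317801}{13044801}$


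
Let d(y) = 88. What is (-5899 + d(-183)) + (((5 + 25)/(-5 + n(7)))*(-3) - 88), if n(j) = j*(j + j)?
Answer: -182899/31 ≈ -5900.0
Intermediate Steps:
n(j) = 2*j² (n(j) = j*(2*j) = 2*j²)
(-5899 + d(-183)) + (((5 + 25)/(-5 + n(7)))*(-3) - 88) = (-5899 + 88) + (((5 + 25)/(-5 + 2*7²))*(-3) - 88) = -5811 + ((30/(-5 + 2*49))*(-3) - 88) = -5811 + ((30/(-5 + 98))*(-3) - 88) = -5811 + ((30/93)*(-3) - 88) = -5811 + ((30*(1/93))*(-3) - 88) = -5811 + ((10/31)*(-3) - 88) = -5811 + (-30/31 - 88) = -5811 - 2758/31 = -182899/31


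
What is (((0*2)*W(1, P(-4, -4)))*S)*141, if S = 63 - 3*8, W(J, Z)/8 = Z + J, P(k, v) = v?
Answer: 0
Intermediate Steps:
W(J, Z) = 8*J + 8*Z (W(J, Z) = 8*(Z + J) = 8*(J + Z) = 8*J + 8*Z)
S = 39 (S = 63 - 1*24 = 63 - 24 = 39)
(((0*2)*W(1, P(-4, -4)))*S)*141 = (((0*2)*(8*1 + 8*(-4)))*39)*141 = ((0*(8 - 32))*39)*141 = ((0*(-24))*39)*141 = (0*39)*141 = 0*141 = 0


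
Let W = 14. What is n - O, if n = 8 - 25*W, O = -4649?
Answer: 4307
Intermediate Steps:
n = -342 (n = 8 - 25*14 = 8 - 350 = -342)
n - O = -342 - 1*(-4649) = -342 + 4649 = 4307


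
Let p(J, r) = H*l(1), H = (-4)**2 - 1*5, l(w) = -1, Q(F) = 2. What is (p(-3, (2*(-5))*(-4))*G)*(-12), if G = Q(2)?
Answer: 264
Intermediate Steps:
G = 2
H = 11 (H = 16 - 5 = 11)
p(J, r) = -11 (p(J, r) = 11*(-1) = -11)
(p(-3, (2*(-5))*(-4))*G)*(-12) = -11*2*(-12) = -22*(-12) = 264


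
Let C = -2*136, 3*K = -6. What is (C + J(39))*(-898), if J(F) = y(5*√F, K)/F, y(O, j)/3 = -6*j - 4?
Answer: 3168144/13 ≈ 2.4370e+5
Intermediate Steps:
K = -2 (K = (⅓)*(-6) = -2)
C = -272
y(O, j) = -12 - 18*j (y(O, j) = 3*(-6*j - 4) = 3*(-4 - 6*j) = -12 - 18*j)
J(F) = 24/F (J(F) = (-12 - 18*(-2))/F = (-12 + 36)/F = 24/F)
(C + J(39))*(-898) = (-272 + 24/39)*(-898) = (-272 + 24*(1/39))*(-898) = (-272 + 8/13)*(-898) = -3528/13*(-898) = 3168144/13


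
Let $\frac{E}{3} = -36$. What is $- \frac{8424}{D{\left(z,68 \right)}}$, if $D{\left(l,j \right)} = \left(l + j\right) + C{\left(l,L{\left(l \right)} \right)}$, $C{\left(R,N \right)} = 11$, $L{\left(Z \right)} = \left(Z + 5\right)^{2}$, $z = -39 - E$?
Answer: $- \frac{2106}{37} \approx -56.919$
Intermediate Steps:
$E = -108$ ($E = 3 \left(-36\right) = -108$)
$z = 69$ ($z = -39 - -108 = -39 + 108 = 69$)
$L{\left(Z \right)} = \left(5 + Z\right)^{2}$
$D{\left(l,j \right)} = 11 + j + l$ ($D{\left(l,j \right)} = \left(l + j\right) + 11 = \left(j + l\right) + 11 = 11 + j + l$)
$- \frac{8424}{D{\left(z,68 \right)}} = - \frac{8424}{11 + 68 + 69} = - \frac{8424}{148} = \left(-8424\right) \frac{1}{148} = - \frac{2106}{37}$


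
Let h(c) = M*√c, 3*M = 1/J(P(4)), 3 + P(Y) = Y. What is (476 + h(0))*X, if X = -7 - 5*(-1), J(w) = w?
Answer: -952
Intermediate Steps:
P(Y) = -3 + Y
M = ⅓ (M = 1/(3*(-3 + 4)) = (⅓)/1 = (⅓)*1 = ⅓ ≈ 0.33333)
h(c) = √c/3
X = -2 (X = -7 + 5 = -2)
(476 + h(0))*X = (476 + √0/3)*(-2) = (476 + (⅓)*0)*(-2) = (476 + 0)*(-2) = 476*(-2) = -952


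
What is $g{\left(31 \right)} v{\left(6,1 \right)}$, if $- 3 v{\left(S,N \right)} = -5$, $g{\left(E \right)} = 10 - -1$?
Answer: $\frac{55}{3} \approx 18.333$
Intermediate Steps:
$g{\left(E \right)} = 11$ ($g{\left(E \right)} = 10 + 1 = 11$)
$v{\left(S,N \right)} = \frac{5}{3}$ ($v{\left(S,N \right)} = \left(- \frac{1}{3}\right) \left(-5\right) = \frac{5}{3}$)
$g{\left(31 \right)} v{\left(6,1 \right)} = 11 \cdot \frac{5}{3} = \frac{55}{3}$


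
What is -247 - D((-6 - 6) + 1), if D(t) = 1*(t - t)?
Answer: -247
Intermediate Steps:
D(t) = 0 (D(t) = 1*0 = 0)
-247 - D((-6 - 6) + 1) = -247 - 1*0 = -247 + 0 = -247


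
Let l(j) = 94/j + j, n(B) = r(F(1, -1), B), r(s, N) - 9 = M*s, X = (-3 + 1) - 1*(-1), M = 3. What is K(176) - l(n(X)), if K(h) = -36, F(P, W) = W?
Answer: -173/3 ≈ -57.667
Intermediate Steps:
X = -1 (X = -2 + 1 = -1)
r(s, N) = 9 + 3*s
n(B) = 6 (n(B) = 9 + 3*(-1) = 9 - 3 = 6)
l(j) = j + 94/j
K(176) - l(n(X)) = -36 - (6 + 94/6) = -36 - (6 + 94*(1/6)) = -36 - (6 + 47/3) = -36 - 1*65/3 = -36 - 65/3 = -173/3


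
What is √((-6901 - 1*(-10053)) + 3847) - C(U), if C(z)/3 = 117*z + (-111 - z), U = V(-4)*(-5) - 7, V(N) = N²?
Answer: 30609 + √6999 ≈ 30693.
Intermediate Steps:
U = -87 (U = (-4)²*(-5) - 7 = 16*(-5) - 7 = -80 - 7 = -87)
C(z) = -333 + 348*z (C(z) = 3*(117*z + (-111 - z)) = 3*(-111 + 116*z) = -333 + 348*z)
√((-6901 - 1*(-10053)) + 3847) - C(U) = √((-6901 - 1*(-10053)) + 3847) - (-333 + 348*(-87)) = √((-6901 + 10053) + 3847) - (-333 - 30276) = √(3152 + 3847) - 1*(-30609) = √6999 + 30609 = 30609 + √6999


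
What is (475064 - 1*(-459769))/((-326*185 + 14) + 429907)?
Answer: 934833/369611 ≈ 2.5292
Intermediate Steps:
(475064 - 1*(-459769))/((-326*185 + 14) + 429907) = (475064 + 459769)/((-60310 + 14) + 429907) = 934833/(-60296 + 429907) = 934833/369611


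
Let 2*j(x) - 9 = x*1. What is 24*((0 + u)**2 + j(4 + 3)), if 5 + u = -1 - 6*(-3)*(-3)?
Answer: 86592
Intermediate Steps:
u = -60 (u = -5 + (-1 - 6*(-3)*(-3)) = -5 + (-1 - (-18)*(-3)) = -5 + (-1 - 1*54) = -5 + (-1 - 54) = -5 - 55 = -60)
j(x) = 9/2 + x/2 (j(x) = 9/2 + (x*1)/2 = 9/2 + x/2)
24*((0 + u)**2 + j(4 + 3)) = 24*((0 - 60)**2 + (9/2 + (4 + 3)/2)) = 24*((-60)**2 + (9/2 + (1/2)*7)) = 24*(3600 + (9/2 + 7/2)) = 24*(3600 + 8) = 24*3608 = 86592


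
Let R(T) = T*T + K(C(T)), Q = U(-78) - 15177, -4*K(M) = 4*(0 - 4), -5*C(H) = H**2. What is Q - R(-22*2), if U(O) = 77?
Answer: -17040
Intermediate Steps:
C(H) = -H**2/5
K(M) = 4 (K(M) = -(0 - 4) = -(-4) = -1/4*(-16) = 4)
Q = -15100 (Q = 77 - 15177 = -15100)
R(T) = 4 + T**2 (R(T) = T*T + 4 = T**2 + 4 = 4 + T**2)
Q - R(-22*2) = -15100 - (4 + (-22*2)**2) = -15100 - (4 + (-44)**2) = -15100 - (4 + 1936) = -15100 - 1*1940 = -15100 - 1940 = -17040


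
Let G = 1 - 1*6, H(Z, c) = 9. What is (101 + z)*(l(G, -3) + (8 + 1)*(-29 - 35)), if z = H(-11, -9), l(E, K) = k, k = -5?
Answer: -63910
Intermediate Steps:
G = -5 (G = 1 - 6 = -5)
l(E, K) = -5
z = 9
(101 + z)*(l(G, -3) + (8 + 1)*(-29 - 35)) = (101 + 9)*(-5 + (8 + 1)*(-29 - 35)) = 110*(-5 + 9*(-64)) = 110*(-5 - 576) = 110*(-581) = -63910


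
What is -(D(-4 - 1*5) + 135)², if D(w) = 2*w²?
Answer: -88209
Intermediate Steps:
-(D(-4 - 1*5) + 135)² = -(2*(-4 - 1*5)² + 135)² = -(2*(-4 - 5)² + 135)² = -(2*(-9)² + 135)² = -(2*81 + 135)² = -(162 + 135)² = -1*297² = -1*88209 = -88209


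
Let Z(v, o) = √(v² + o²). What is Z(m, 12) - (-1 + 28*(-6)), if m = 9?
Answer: 184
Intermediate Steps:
Z(v, o) = √(o² + v²)
Z(m, 12) - (-1 + 28*(-6)) = √(12² + 9²) - (-1 + 28*(-6)) = √(144 + 81) - (-1 - 168) = √225 - 1*(-169) = 15 + 169 = 184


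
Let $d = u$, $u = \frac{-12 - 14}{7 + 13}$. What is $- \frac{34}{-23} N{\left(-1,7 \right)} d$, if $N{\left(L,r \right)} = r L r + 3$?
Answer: $\frac{442}{5} \approx 88.4$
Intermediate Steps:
$N{\left(L,r \right)} = 3 + L r^{2}$ ($N{\left(L,r \right)} = L r r + 3 = L r^{2} + 3 = 3 + L r^{2}$)
$u = - \frac{13}{10}$ ($u = - \frac{26}{20} = \left(-26\right) \frac{1}{20} = - \frac{13}{10} \approx -1.3$)
$d = - \frac{13}{10} \approx -1.3$
$- \frac{34}{-23} N{\left(-1,7 \right)} d = - \frac{34}{-23} \left(3 - 7^{2}\right) \left(- \frac{13}{10}\right) = \left(-34\right) \left(- \frac{1}{23}\right) \left(3 - 49\right) \left(- \frac{13}{10}\right) = \frac{34 \left(3 - 49\right)}{23} \left(- \frac{13}{10}\right) = \frac{34}{23} \left(-46\right) \left(- \frac{13}{10}\right) = \left(-68\right) \left(- \frac{13}{10}\right) = \frac{442}{5}$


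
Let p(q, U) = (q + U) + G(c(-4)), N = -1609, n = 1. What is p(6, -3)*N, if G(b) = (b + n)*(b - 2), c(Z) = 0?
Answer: -1609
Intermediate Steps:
G(b) = (1 + b)*(-2 + b) (G(b) = (b + 1)*(b - 2) = (1 + b)*(-2 + b))
p(q, U) = -2 + U + q (p(q, U) = (q + U) + (-2 + 0² - 1*0) = (U + q) + (-2 + 0 + 0) = (U + q) - 2 = -2 + U + q)
p(6, -3)*N = (-2 - 3 + 6)*(-1609) = 1*(-1609) = -1609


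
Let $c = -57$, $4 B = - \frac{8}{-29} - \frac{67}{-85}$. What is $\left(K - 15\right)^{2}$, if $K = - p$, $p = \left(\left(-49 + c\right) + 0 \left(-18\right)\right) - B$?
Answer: $\frac{809789413689}{97219600} \approx 8329.5$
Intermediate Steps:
$B = \frac{2623}{9860}$ ($B = \frac{- \frac{8}{-29} - \frac{67}{-85}}{4} = \frac{\left(-8\right) \left(- \frac{1}{29}\right) - - \frac{67}{85}}{4} = \frac{\frac{8}{29} + \frac{67}{85}}{4} = \frac{1}{4} \cdot \frac{2623}{2465} = \frac{2623}{9860} \approx 0.26602$)
$p = - \frac{1047783}{9860}$ ($p = \left(\left(-49 - 57\right) + 0 \left(-18\right)\right) - \frac{2623}{9860} = \left(-106 + 0\right) - \frac{2623}{9860} = -106 - \frac{2623}{9860} = - \frac{1047783}{9860} \approx -106.27$)
$K = \frac{1047783}{9860}$ ($K = \left(-1\right) \left(- \frac{1047783}{9860}\right) = \frac{1047783}{9860} \approx 106.27$)
$\left(K - 15\right)^{2} = \left(\frac{1047783}{9860} - 15\right)^{2} = \left(\frac{899883}{9860}\right)^{2} = \frac{809789413689}{97219600}$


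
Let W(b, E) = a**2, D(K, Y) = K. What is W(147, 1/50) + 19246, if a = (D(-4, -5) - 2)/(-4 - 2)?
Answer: 19247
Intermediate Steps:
a = 1 (a = (-4 - 2)/(-4 - 2) = -6/(-6) = -6*(-1/6) = 1)
W(b, E) = 1 (W(b, E) = 1**2 = 1)
W(147, 1/50) + 19246 = 1 + 19246 = 19247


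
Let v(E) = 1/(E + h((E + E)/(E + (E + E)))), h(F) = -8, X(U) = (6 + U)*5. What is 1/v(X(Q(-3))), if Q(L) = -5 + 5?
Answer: 22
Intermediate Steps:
Q(L) = 0
X(U) = 30 + 5*U
v(E) = 1/(-8 + E) (v(E) = 1/(E - 8) = 1/(-8 + E))
1/v(X(Q(-3))) = 1/(1/(-8 + (30 + 5*0))) = 1/(1/(-8 + (30 + 0))) = 1/(1/(-8 + 30)) = 1/(1/22) = 22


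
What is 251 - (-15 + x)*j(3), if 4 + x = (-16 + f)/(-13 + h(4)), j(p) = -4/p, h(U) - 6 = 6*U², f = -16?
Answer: 60125/267 ≈ 225.19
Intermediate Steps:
h(U) = 6 + 6*U²
x = -388/89 (x = -4 + (-16 - 16)/(-13 + (6 + 6*4²)) = -4 - 32/(-13 + (6 + 6*16)) = -4 - 32/(-13 + (6 + 96)) = -4 - 32/(-13 + 102) = -4 - 32/89 = -388/89 ≈ -4.3596)
251 - (-15 + x)*j(3) = 251 - (-15 - 388/89)*(-4/3) = 251 - (-1723)*(-4*⅓)/89 = 251 - (-1723)*(-4)/(89*3) = 251 - 1*6892/267 = 251 - 6892/267 = 60125/267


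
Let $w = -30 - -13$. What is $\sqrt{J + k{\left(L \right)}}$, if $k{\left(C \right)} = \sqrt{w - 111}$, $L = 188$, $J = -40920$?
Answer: $2 \sqrt{-10230 + 2 i \sqrt{2}} \approx 0.027965 + 202.29 i$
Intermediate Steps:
$w = -17$ ($w = -30 + 13 = -17$)
$k{\left(C \right)} = 8 i \sqrt{2}$ ($k{\left(C \right)} = \sqrt{-17 - 111} = \sqrt{-128} = 8 i \sqrt{2}$)
$\sqrt{J + k{\left(L \right)}} = \sqrt{-40920 + 8 i \sqrt{2}}$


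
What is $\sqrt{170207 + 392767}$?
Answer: $\sqrt{562974} \approx 750.32$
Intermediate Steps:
$\sqrt{170207 + 392767} = \sqrt{562974}$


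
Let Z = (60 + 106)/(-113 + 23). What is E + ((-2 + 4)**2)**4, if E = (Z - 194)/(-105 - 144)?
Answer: 2877293/11205 ≈ 256.79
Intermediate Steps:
Z = -83/45 (Z = 166/(-90) = 166*(-1/90) = -83/45 ≈ -1.8444)
E = 8813/11205 (E = (-83/45 - 194)/(-105 - 144) = -8813/45/(-249) = -8813/45*(-1/249) = 8813/11205 ≈ 0.78652)
E + ((-2 + 4)**2)**4 = 8813/11205 + ((-2 + 4)**2)**4 = 8813/11205 + (2**2)**4 = 8813/11205 + 4**4 = 8813/11205 + 256 = 2877293/11205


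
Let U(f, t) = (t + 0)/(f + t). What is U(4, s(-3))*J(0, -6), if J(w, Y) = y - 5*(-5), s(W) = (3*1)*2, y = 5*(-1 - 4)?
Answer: 0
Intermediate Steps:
y = -25 (y = 5*(-5) = -25)
s(W) = 6 (s(W) = 3*2 = 6)
J(w, Y) = 0 (J(w, Y) = -25 - 5*(-5) = -25 + 25 = 0)
U(f, t) = t/(f + t)
U(4, s(-3))*J(0, -6) = (6/(4 + 6))*0 = (6/10)*0 = (6*(1/10))*0 = (3/5)*0 = 0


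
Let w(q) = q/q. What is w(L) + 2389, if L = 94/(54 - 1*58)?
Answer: 2390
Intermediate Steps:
L = -47/2 (L = 94/(54 - 58) = 94/(-4) = 94*(-¼) = -47/2 ≈ -23.500)
w(q) = 1
w(L) + 2389 = 1 + 2389 = 2390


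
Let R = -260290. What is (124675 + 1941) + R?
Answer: -133674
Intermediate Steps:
(124675 + 1941) + R = (124675 + 1941) - 260290 = 126616 - 260290 = -133674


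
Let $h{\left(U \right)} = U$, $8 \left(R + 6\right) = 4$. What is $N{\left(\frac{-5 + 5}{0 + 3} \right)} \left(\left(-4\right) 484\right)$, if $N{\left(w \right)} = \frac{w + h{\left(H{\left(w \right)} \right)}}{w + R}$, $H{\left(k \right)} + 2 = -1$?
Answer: $-1056$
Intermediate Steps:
$R = - \frac{11}{2}$ ($R = -6 + \frac{1}{8} \cdot 4 = -6 + \frac{1}{2} = - \frac{11}{2} \approx -5.5$)
$H{\left(k \right)} = -3$ ($H{\left(k \right)} = -2 - 1 = -3$)
$N{\left(w \right)} = \frac{-3 + w}{- \frac{11}{2} + w}$ ($N{\left(w \right)} = \frac{w - 3}{w - \frac{11}{2}} = \frac{-3 + w}{- \frac{11}{2} + w}$)
$N{\left(\frac{-5 + 5}{0 + 3} \right)} \left(\left(-4\right) 484\right) = \frac{2 \left(-3 + \frac{-5 + 5}{0 + 3}\right)}{-11 + 2 \frac{-5 + 5}{0 + 3}} \left(\left(-4\right) 484\right) = \frac{2 \left(-3 + \frac{0}{3}\right)}{-11 + 2 \cdot \frac{0}{3}} \left(-1936\right) = \frac{2 \left(-3 + 0 \cdot \frac{1}{3}\right)}{-11 + 2 \cdot 0 \cdot \frac{1}{3}} \left(-1936\right) = \frac{2 \left(-3 + 0\right)}{-11 + 2 \cdot 0} \left(-1936\right) = 2 \frac{1}{-11 + 0} \left(-3\right) \left(-1936\right) = 2 \frac{1}{-11} \left(-3\right) \left(-1936\right) = 2 \left(- \frac{1}{11}\right) \left(-3\right) \left(-1936\right) = \frac{6}{11} \left(-1936\right) = -1056$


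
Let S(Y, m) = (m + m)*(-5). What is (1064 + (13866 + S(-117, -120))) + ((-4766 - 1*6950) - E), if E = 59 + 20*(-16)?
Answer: 4675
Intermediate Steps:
E = -261 (E = 59 - 320 = -261)
S(Y, m) = -10*m (S(Y, m) = (2*m)*(-5) = -10*m)
(1064 + (13866 + S(-117, -120))) + ((-4766 - 1*6950) - E) = (1064 + (13866 - 10*(-120))) + ((-4766 - 1*6950) - 1*(-261)) = (1064 + (13866 + 1200)) + ((-4766 - 6950) + 261) = (1064 + 15066) + (-11716 + 261) = 16130 - 11455 = 4675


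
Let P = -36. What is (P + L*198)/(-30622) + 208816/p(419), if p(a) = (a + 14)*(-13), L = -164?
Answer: -3105688010/86185619 ≈ -36.035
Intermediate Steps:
p(a) = -182 - 13*a (p(a) = (14 + a)*(-13) = -182 - 13*a)
(P + L*198)/(-30622) + 208816/p(419) = (-36 - 164*198)/(-30622) + 208816/(-182 - 13*419) = (-36 - 32472)*(-1/30622) + 208816/(-182 - 5447) = -32508*(-1/30622) + 208816/(-5629) = 16254/15311 + 208816*(-1/5629) = 16254/15311 - 208816/5629 = -3105688010/86185619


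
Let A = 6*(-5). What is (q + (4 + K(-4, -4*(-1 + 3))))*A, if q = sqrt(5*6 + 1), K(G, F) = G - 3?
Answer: 90 - 30*sqrt(31) ≈ -77.033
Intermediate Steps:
K(G, F) = -3 + G
A = -30
q = sqrt(31) (q = sqrt(30 + 1) = sqrt(31) ≈ 5.5678)
(q + (4 + K(-4, -4*(-1 + 3))))*A = (sqrt(31) + (4 + (-3 - 4)))*(-30) = (sqrt(31) + (4 - 7))*(-30) = (sqrt(31) - 3)*(-30) = (-3 + sqrt(31))*(-30) = 90 - 30*sqrt(31)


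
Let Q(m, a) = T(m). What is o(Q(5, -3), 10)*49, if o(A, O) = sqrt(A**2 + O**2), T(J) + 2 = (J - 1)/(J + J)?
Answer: 98*sqrt(641)/5 ≈ 496.23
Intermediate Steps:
T(J) = -2 + (-1 + J)/(2*J) (T(J) = -2 + (J - 1)/(J + J) = -2 + (-1 + J)/((2*J)) = -2 + (-1 + J)*(1/(2*J)) = -2 + (-1 + J)/(2*J))
Q(m, a) = (-1 - 3*m)/(2*m)
o(Q(5, -3), 10)*49 = sqrt(((1/2)*(-1 - 3*5)/5)**2 + 10**2)*49 = sqrt(((1/2)*(1/5)*(-1 - 15))**2 + 100)*49 = sqrt(((1/2)*(1/5)*(-16))**2 + 100)*49 = sqrt((-8/5)**2 + 100)*49 = sqrt(64/25 + 100)*49 = sqrt(2564/25)*49 = (2*sqrt(641)/5)*49 = 98*sqrt(641)/5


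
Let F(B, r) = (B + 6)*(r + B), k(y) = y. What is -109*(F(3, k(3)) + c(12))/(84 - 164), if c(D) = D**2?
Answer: 10791/40 ≈ 269.77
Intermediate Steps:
F(B, r) = (6 + B)*(B + r)
-109*(F(3, k(3)) + c(12))/(84 - 164) = -109*((3**2 + 6*3 + 6*3 + 3*3) + 12**2)/(84 - 164) = -109*((9 + 18 + 18 + 9) + 144)/(-80) = -109*(54 + 144)*(-1)/80 = -21582*(-1)/80 = -109*(-99/40) = 10791/40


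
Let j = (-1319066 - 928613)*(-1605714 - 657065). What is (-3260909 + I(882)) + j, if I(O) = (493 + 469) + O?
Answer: 5085997580876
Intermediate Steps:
I(O) = 962 + O
j = 5086000839941 (j = -2247679*(-2262779) = 5086000839941)
(-3260909 + I(882)) + j = (-3260909 + (962 + 882)) + 5086000839941 = (-3260909 + 1844) + 5086000839941 = -3259065 + 5086000839941 = 5085997580876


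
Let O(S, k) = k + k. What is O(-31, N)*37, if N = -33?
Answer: -2442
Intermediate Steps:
O(S, k) = 2*k
O(-31, N)*37 = (2*(-33))*37 = -66*37 = -2442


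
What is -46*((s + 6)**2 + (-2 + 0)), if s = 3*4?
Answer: -14812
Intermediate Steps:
s = 12
-46*((s + 6)**2 + (-2 + 0)) = -46*((12 + 6)**2 + (-2 + 0)) = -46*(18**2 - 2) = -46*(324 - 2) = -46*322 = -14812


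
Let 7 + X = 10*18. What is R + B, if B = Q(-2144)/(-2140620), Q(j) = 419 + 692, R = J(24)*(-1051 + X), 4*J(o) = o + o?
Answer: -22553573431/2140620 ≈ -10536.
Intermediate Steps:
J(o) = o/2 (J(o) = (o + o)/4 = (2*o)/4 = o/2)
X = 173 (X = -7 + 10*18 = -7 + 180 = 173)
R = -10536 (R = ((1/2)*24)*(-1051 + 173) = 12*(-878) = -10536)
Q(j) = 1111
B = -1111/2140620 (B = 1111/(-2140620) = 1111*(-1/2140620) = -1111/2140620 ≈ -0.00051901)
R + B = -10536 - 1111/2140620 = -22553573431/2140620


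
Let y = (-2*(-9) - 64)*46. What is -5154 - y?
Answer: -3038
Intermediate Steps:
y = -2116 (y = (18 - 64)*46 = -46*46 = -2116)
-5154 - y = -5154 - 1*(-2116) = -5154 + 2116 = -3038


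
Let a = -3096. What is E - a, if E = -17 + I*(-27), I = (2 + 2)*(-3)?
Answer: 3403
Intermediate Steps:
I = -12 (I = 4*(-3) = -12)
E = 307 (E = -17 - 12*(-27) = -17 + 324 = 307)
E - a = 307 - 1*(-3096) = 307 + 3096 = 3403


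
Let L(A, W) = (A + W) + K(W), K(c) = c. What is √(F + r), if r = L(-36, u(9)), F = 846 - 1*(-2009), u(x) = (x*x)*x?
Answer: √4277 ≈ 65.399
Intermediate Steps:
u(x) = x³ (u(x) = x²*x = x³)
F = 2855 (F = 846 + 2009 = 2855)
L(A, W) = A + 2*W (L(A, W) = (A + W) + W = A + 2*W)
r = 1422 (r = -36 + 2*9³ = -36 + 2*729 = -36 + 1458 = 1422)
√(F + r) = √(2855 + 1422) = √4277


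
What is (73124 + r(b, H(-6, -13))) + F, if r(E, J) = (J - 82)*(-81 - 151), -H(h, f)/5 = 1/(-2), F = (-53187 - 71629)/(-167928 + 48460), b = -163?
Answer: 2734892660/29867 ≈ 91569.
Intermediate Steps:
F = 31204/29867 (F = -124816/(-119468) = -124816*(-1/119468) = 31204/29867 ≈ 1.0448)
H(h, f) = 5/2 (H(h, f) = -5/(-2) = -5*(-1/2) = 5/2)
r(E, J) = 19024 - 232*J (r(E, J) = (-82 + J)*(-232) = 19024 - 232*J)
(73124 + r(b, H(-6, -13))) + F = (73124 + (19024 - 232*5/2)) + 31204/29867 = (73124 + (19024 - 580)) + 31204/29867 = (73124 + 18444) + 31204/29867 = 91568 + 31204/29867 = 2734892660/29867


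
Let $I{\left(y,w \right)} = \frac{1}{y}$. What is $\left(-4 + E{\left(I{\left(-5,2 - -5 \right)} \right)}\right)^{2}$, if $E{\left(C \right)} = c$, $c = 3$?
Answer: $1$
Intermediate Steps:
$E{\left(C \right)} = 3$
$\left(-4 + E{\left(I{\left(-5,2 - -5 \right)} \right)}\right)^{2} = \left(-4 + 3\right)^{2} = \left(-1\right)^{2} = 1$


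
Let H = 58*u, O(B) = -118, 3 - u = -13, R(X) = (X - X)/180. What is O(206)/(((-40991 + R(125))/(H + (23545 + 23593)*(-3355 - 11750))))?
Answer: -84018190316/40991 ≈ -2.0497e+6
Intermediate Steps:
R(X) = 0 (R(X) = 0*(1/180) = 0)
u = 16 (u = 3 - 1*(-13) = 3 + 13 = 16)
H = 928 (H = 58*16 = 928)
O(206)/(((-40991 + R(125))/(H + (23545 + 23593)*(-3355 - 11750)))) = -118*(928 + (23545 + 23593)*(-3355 - 11750))/(-40991 + 0) = -118/((-40991/(928 + 47138*(-15105)))) = -118/((-40991/(928 - 712019490))) = -118/((-40991/(-712018562))) = -118/((-40991*(-1/712018562))) = -118/40991/712018562 = -118*712018562/40991 = -84018190316/40991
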